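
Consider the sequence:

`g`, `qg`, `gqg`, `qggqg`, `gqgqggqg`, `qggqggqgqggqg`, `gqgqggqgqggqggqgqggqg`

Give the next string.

Each term (from the third on) is the two preceding terms concatenated in order: term 3 = g·qg = gqg.
The next term joins qggqggqgqggqg and gqgqggqgqggqggqgqggqg.

qggqggqgqggqggqgqggqgqggqggqgqggqg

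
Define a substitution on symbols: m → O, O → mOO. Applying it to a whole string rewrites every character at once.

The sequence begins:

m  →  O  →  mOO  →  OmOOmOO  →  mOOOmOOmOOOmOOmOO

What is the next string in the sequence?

Replace each of the 17 characters of mOOOmOOmOOOmOOmOO in place — O mOO mOO mOO O mOO mOO O mOO mOO mOO O mOO mOO O mOO mOO — and concatenate.

OmOOmOOmOOOmOOmOOOmOOmOOmOOOmOOmOOOmOOmOO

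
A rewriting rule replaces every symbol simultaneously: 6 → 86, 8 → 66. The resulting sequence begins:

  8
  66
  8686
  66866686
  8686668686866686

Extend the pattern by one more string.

66866686868666866686668686866686

φ(8686668686866686) expands symbol-by-symbol to 66 86 66 86 86 86 66 86 66 86 66 86 86 86 66 86; joining the 16 pieces gives the next term.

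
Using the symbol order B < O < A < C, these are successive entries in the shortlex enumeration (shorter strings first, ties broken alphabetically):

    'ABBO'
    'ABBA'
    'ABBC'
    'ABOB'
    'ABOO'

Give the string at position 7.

ABOC

Continuing the enumeration 2 steps past ABOO: ABOO → ABOA → (answer).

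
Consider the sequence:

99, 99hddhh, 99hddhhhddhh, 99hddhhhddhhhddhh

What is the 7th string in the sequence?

Each term is the previous one with hddhh appended.
From 99hddhhhddhhhddhh, 3 further steps: 99hddhhhddhhhddhh → 99hddhhhddhhhddhhhddhh → 99hddhhhddhhhddhhhddhhhddhh → (answer).

99hddhhhddhhhddhhhddhhhddhhhddhh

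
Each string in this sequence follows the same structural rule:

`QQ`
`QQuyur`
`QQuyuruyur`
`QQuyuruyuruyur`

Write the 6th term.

Every step adds uyur to the end: s(k+1) = s(k)·uyur.
From QQuyuruyuruyur, 2 further steps: QQuyuruyuruyur → QQuyuruyuruyuruyur → (answer).

QQuyuruyuruyuruyuruyur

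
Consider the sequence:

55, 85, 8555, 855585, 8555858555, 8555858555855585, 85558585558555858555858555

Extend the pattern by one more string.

This is a Fibonacci-style word recurrence s(k) = s(k−1)·s(k−2): e.g. 85·55 = 8555.
The next term joins 85558585558555858555858555 and 8555858555855585.

855585855585558585558585558555858555855585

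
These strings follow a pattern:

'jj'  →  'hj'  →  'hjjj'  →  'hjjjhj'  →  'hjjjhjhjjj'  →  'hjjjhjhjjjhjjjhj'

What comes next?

Each term (from the third on) is the previous term followed by the one before it: term 3 = hj·jj = hjjj.
So term 7 is hjjjhjhjjjhjjjhj·hjjjhjhjjj.

hjjjhjhjjjhjjjhjhjjjhjhjjj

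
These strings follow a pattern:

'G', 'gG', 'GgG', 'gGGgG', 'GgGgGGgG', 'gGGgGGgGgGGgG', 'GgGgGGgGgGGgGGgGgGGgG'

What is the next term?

Each term (from the third on) is the two preceding terms concatenated in order: term 3 = G·gG = GgG.
The next term joins gGGgGGgGgGGgG and GgGgGGgGgGGgGGgGgGGgG.

gGGgGGgGgGGgGGgGgGGgGgGGgGGgGgGGgG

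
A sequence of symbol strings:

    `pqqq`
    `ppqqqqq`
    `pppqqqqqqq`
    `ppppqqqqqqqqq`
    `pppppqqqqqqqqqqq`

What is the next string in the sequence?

ppppppqqqqqqqqqqqqq

The n-th term is n p's then 2n+1 q's (n = 1, 2, …).
At n = 6 the blocks have lengths 6, 13.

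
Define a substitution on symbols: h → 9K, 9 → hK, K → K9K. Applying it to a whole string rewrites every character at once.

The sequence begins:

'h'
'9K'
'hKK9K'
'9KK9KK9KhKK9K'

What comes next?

Replace each of the 13 characters of 9KK9KK9KhKK9K in place — hK K9K K9K hK K9K K9K hK K9K 9K K9K K9K hK K9K — and concatenate.

hKK9KK9KhKK9KK9KhKK9K9KK9KK9KhKK9K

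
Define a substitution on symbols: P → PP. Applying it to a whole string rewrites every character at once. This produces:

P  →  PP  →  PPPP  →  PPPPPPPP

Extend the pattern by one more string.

Rewriting each symbol of PPPPPPPP: P→PP, P→PP, P→PP, P→PP, P→PP, P→PP, P→PP, P→PP, which concatenates to PP PP PP PP PP PP PP PP.

PPPPPPPPPPPPPPPP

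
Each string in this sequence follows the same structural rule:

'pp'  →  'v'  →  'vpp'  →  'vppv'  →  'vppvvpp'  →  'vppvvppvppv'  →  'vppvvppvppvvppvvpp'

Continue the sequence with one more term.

Each term (from the third on) is the previous term followed by the one before it: term 3 = v·pp = vpp.
The next term joins vppvvppvppvvppvvpp and vppvvppvppv.

vppvvppvppvvppvvppvppvvppvppv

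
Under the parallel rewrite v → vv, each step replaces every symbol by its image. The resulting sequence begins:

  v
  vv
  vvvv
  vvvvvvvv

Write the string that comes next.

Rewriting each symbol of vvvvvvvv: v→vv, v→vv, v→vv, v→vv, v→vv, v→vv, v→vv, v→vv, which concatenates to vv vv vv vv vv vv vv vv.

vvvvvvvvvvvvvvvv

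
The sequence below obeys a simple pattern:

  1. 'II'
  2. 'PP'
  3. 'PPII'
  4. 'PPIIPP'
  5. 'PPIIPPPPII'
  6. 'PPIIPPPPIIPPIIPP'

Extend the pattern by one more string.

From term 3 onward, concatenate the last term with the second-to-last: PP·II = PPII, PPII·PP = PPIIPP, …
The next term joins PPIIPPPPIIPPIIPP and PPIIPPPPII.

PPIIPPPPIIPPIIPPPPIIPPPPII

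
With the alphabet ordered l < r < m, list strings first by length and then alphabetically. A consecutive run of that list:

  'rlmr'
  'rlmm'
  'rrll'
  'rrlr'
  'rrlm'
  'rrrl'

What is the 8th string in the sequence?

rrrm

Continuing the enumeration 2 steps past rrrl: rrrl → rrrr → (answer).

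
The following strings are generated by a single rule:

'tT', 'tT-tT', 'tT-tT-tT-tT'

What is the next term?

tT-tT-tT-tT-tT-tT-tT-tT

s(k+1) = s(k)·-·s(k) — each term doubles the last with '-' between the halves.
So the next term is two copies of tT-tT-tT-tT with '-' between the halves.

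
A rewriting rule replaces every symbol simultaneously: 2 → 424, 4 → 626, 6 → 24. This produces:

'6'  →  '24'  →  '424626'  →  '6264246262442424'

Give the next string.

24424246264246262442424424626626424626424626

φ(6264246262442424) expands symbol-by-symbol to 24 424 24 626 424 626 24 424 24 424 626 626 424 626 424 626; joining the 16 pieces gives the next term.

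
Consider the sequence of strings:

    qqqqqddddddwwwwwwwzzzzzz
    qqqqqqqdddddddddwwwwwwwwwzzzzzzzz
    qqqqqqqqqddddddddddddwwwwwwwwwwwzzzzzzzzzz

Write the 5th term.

qqqqqqqqqqqqqddddddddddddddddddwwwwwwwwwwwwwwwzzzzzzzzzzzzzz

The n-th term is 2n+1 q's then 3n d's then 2n+3 w's then 2n+2 z's, where the shown terms are n = 2, 3, 4.
For term 5, n = 6, so the run lengths are 13, 18, 15, 14.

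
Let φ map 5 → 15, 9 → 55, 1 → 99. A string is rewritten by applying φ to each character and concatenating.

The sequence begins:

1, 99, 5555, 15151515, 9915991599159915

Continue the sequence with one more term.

Replace each of the 16 characters of 9915991599159915 in place — 55 55 99 15 55 55 99 15 55 55 99 15 55 55 99 15 — and concatenate.

55559915555599155555991555559915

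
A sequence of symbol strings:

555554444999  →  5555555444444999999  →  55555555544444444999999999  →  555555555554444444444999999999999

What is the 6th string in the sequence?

Reading off run lengths: 5 runs 5, 7, 9, 11; 4 runs 4, 6, 8, 10; 9 runs 3, 6, 9, 12 — each is linear in n (n = 1, 2, …).
At n = 6 the blocks have lengths 15, 14, 18.

55555555555555544444444444444999999999999999999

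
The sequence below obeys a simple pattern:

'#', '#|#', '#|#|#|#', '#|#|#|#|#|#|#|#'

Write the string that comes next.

s(k+1) = s(k)·|·s(k) — each term doubles the last with '|' between the halves.
So the next term is two copies of #|#|#|#|#|#|#|# with '|' between the halves.

#|#|#|#|#|#|#|#|#|#|#|#|#|#|#|#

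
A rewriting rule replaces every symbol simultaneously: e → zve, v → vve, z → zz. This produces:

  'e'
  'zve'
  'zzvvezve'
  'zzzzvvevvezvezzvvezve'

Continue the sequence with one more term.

Applying the rule to each of the 21 symbols of zzzzvvevvezvezzvvezve gives the pieces zz zz zz zz vve vve zve vve vve zve zz vve zve zz zz vve vve zve zz vve zve, which concatenate to the answer.

zzzzzzzzvvevvezvevvevvezvezzvvezvezzzzvvevvezvezzvvezve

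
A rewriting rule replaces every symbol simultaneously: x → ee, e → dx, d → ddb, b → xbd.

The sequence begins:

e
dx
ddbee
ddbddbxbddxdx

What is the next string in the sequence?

φ(ddbddbxbddxdx) expands symbol-by-symbol to ddb ddb xbd ddb ddb xbd ee xbd ddb ddb ee ddb ee; joining the 13 pieces gives the next term.

ddbddbxbdddbddbxbdeexbdddbddbeeddbee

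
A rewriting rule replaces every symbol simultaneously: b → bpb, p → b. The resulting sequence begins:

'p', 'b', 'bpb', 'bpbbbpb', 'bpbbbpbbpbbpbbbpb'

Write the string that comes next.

bpbbbpbbpbbpbbbpbbpbbbpbbpbbbpbbpbbpbbbpb

Applying the rule to each of the 17 symbols of bpbbbpbbpbbpbbbpb gives the pieces bpb b bpb bpb bpb b bpb bpb b bpb bpb b bpb bpb bpb b bpb, which concatenate to the answer.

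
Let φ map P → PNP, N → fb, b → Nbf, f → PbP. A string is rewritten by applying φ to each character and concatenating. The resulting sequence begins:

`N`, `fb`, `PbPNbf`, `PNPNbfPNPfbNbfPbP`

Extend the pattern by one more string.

PNPfbPNPfbNbfPbPPNPfbPNPPbPNbffbNbfPbPPNPNbfPNP

Replace each of the 17 characters of PNPNbfPNPfbNbfPbP in place — PNP fb PNP fb Nbf PbP PNP fb PNP PbP Nbf fb Nbf PbP PNP Nbf PNP — and concatenate.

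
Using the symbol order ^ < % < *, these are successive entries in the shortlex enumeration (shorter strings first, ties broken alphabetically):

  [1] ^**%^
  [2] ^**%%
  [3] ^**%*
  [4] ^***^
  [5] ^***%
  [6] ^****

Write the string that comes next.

Treat ^**** as a base-3 numeral over the given alphabet and add one, carrying through any trailing *'s.

%^^^^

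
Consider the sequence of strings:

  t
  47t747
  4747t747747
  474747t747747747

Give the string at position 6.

Each term wraps the previous one in 47 on the left and 747 on the right.
From 474747t747747747, 2 further steps: 474747t747747747 → 47474747t747747747747 → (answer).

4747474747t747747747747747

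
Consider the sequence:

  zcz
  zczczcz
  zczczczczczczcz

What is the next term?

Each string is two copies of the previous one joined by 'c'.
Doubling zczczczczczczcz with 'c' between the halves:

zczczczczczczczczczczczczczczcz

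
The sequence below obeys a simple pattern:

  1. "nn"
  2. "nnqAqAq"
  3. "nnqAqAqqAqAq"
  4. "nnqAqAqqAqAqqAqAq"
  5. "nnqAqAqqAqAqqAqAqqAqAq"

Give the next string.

nnqAqAqqAqAqqAqAqqAqAqqAqAq

The strings grow by a fixed suffix qAqAq each time.
So the next term is nnqAqAqqAqAqqAqAqqAqAq·qAqAq.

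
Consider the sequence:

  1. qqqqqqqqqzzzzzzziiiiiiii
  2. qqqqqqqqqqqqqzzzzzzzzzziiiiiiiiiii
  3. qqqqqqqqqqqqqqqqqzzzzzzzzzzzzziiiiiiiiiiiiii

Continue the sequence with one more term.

qqqqqqqqqqqqqqqqqqqqqzzzzzzzzzzzzzzzziiiiiiiiiiiiiiiii

Each string has the form q^{4n+1} z^{3n+1} i^{3n+2}, where the shown terms are n = 2, 3, 4.
For the next term, n = 5, so the run lengths are 21, 16, 17.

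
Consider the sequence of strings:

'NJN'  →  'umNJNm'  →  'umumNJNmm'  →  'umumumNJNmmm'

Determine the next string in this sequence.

umumumumNJNmmmm

Every step adds um to the front and m to the end of the previous string.
One more step from umumumNJNmmm gives the answer.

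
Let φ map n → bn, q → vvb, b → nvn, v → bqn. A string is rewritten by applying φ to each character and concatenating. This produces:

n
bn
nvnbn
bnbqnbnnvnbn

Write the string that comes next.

nvnbnnvnvvbbnnvnbnbnbqnbnnvnbn

Rewriting each symbol of bnbqnbnnvnbn: b→nvn, n→bn, b→nvn, q→vvb, n→bn, b→nvn, n→bn, n→bn, v→bqn, n→bn, b→nvn, n→bn, which concatenates to nvn bn nvn vvb bn nvn bn bn bqn bn nvn bn.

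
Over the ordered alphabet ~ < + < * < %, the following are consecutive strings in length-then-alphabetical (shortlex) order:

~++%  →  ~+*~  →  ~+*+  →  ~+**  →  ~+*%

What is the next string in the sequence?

~+%~

The successor of ~+*% increments the rightmost position that isn't already % and resets every position after it to ~.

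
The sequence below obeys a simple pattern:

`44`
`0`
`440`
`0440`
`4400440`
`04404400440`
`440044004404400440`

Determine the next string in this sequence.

04404400440440044004404400440

This is a Fibonacci-style word recurrence s(k) = s(k−2)·s(k−1): e.g. 44·0 = 440.
Continuing: 04404400440 · 440044004404400440 gives term 8.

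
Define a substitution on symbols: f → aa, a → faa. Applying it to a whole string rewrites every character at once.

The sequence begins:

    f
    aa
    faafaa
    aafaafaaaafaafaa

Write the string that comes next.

Applying the rule to each of the 16 symbols of aafaafaaaafaafaa gives the pieces faa faa aa faa faa aa faa faa faa faa aa faa faa aa faa faa, which concatenate to the answer.

faafaaaafaafaaaafaafaafaafaaaafaafaaaafaafaa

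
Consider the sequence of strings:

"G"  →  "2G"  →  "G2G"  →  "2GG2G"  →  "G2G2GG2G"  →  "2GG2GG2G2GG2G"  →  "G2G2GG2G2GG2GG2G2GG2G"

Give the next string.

Each term (from the third on) is the two preceding terms concatenated in order: term 3 = G·2G = G2G.
The next term joins 2GG2GG2G2GG2G and G2G2GG2G2GG2GG2G2GG2G.

2GG2GG2G2GG2GG2G2GG2G2GG2GG2G2GG2G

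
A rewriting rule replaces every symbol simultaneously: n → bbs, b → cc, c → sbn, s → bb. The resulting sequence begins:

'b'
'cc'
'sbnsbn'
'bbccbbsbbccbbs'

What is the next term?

ccccsbnsbnccccbbccccsbnsbnccccbb

Replace each of the 14 characters of bbccbbsbbccbbs in place — cc cc sbn sbn cc cc bb cc cc sbn sbn cc cc bb — and concatenate.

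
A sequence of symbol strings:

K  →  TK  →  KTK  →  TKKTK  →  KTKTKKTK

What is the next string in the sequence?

TKKTKKTKTKKTK

This is a Fibonacci-style word recurrence s(k) = s(k−2)·s(k−1): e.g. K·TK = KTK.
Continuing: TKKTK · KTKTKKTK gives term 6.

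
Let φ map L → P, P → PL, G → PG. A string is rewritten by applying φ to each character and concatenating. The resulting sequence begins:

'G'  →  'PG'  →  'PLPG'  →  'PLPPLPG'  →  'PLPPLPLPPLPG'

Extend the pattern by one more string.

PLPPLPLPPLPPLPLPPLPG

Rewriting each symbol of PLPPLPLPPLPG: P→PL, L→P, P→PL, P→PL, L→P, P→PL, L→P, P→PL, P→PL, L→P, P→PL, G→PG, which concatenates to PL P PL PL P PL P PL PL P PL PG.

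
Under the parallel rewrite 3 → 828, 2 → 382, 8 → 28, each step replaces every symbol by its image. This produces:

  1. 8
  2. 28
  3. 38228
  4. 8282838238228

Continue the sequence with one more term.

283822838228828283828282838238228

Replace each of the 13 characters of 8282838238228 in place — 28 382 28 382 28 828 28 382 828 28 382 382 28 — and concatenate.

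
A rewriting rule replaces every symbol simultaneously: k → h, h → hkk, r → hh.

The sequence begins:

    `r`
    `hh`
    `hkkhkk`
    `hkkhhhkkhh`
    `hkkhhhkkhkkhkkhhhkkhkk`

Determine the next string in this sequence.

hkkhhhkkhkkhkkhhhkkhhhkkhhhkkhkkhkkhhhkkhh

φ(hkkhhhkkhkkhkkhhhkkhkk) expands symbol-by-symbol to hkk h h hkk hkk hkk h h hkk h h hkk h h hkk hkk hkk h h hkk h h; joining the 22 pieces gives the next term.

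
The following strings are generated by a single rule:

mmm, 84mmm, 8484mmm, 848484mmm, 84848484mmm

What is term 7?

848484848484mmm

The strings grow by a fixed prefix 84 each time.
From 84848484mmm, 2 further steps: 84848484mmm → 8484848484mmm → (answer).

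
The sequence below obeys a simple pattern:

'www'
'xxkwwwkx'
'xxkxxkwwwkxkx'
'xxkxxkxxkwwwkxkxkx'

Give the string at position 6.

Every step adds xxk to the front and kx to the end of the previous string.
From xxkxxkxxkwwwkxkxkx, 2 further steps: xxkxxkxxkwwwkxkxkx → xxkxxkxxkxxkwwwkxkxkxkx → (answer).

xxkxxkxxkxxkxxkwwwkxkxkxkxkx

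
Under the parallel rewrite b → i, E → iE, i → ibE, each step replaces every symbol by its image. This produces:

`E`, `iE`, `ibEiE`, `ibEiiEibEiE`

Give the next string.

ibEiiEibEibEiEibEiiEibEiE

Apply φ to ibEiiEibEiE symbol by symbol: i→ibE, b→i, E→iE, i→ibE, i→ibE, E→iE, i→ibE, b→i, E→iE, i→ibE, E→iE; joined: ibE i iE ibE ibE iE ibE i iE ibE iE.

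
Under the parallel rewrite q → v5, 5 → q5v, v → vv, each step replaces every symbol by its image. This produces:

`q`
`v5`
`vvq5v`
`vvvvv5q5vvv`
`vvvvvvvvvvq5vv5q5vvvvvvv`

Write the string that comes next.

vvvvvvvvvvvvvvvvvvvvv5q5vvvvvq5vv5q5vvvvvvvvvvvvvvv

Applying the rule to each of the 24 symbols of vvvvvvvvvvq5vv5q5vvvvvvv gives the pieces vv vv vv vv vv vv vv vv vv vv v5 q5v vv vv q5v v5 q5v vv vv vv vv vv vv vv, which concatenate to the answer.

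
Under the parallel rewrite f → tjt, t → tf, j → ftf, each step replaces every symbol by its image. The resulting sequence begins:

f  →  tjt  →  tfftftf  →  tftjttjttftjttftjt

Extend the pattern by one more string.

Rewriting the 18 symbols of tftjttjttftjttftjt one by one yields tf tjt tf ftf tf tf ftf tf tf tjt tf ftf tf tf tjt tf ftf tf; concatenated:

tftjttfftftftfftftftftjttfftftftftjttfftftf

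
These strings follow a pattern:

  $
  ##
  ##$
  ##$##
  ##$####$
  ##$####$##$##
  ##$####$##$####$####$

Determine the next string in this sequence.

Each term (from the third on) is the previous term followed by the one before it: term 3 = ##·$ = ##$.
Continuing: ##$####$##$####$####$ · ##$####$##$## gives term 8.

##$####$##$####$####$##$####$##$##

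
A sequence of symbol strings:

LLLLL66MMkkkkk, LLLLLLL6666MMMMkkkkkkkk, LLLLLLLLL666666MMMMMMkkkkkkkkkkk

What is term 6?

The n-th term is 2n+3 L's then 2n 6's then 2n M's then 3n+2 k's (n = 1, 2, …).
For term 6, n = 6, so the run lengths are 15, 12, 12, 20.

LLLLLLLLLLLLLLL666666666666MMMMMMMMMMMMkkkkkkkkkkkkkkkkkkkk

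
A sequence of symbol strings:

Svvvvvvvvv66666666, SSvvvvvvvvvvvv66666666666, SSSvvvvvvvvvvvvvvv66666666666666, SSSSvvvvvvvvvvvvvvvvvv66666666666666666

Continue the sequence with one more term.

Term n consists of n-2 S's, followed by 3n v's, followed by 3n-1 6's, where the shown terms are n = 3, 4, 5, 6.
At n = 7 the blocks have lengths 5, 21, 20.

SSSSSvvvvvvvvvvvvvvvvvvvvv66666666666666666666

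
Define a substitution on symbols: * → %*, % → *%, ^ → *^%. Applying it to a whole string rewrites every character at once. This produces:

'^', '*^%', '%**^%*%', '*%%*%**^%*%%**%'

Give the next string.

Applying the rule to each of the 15 symbols of *%%*%**^%*%%**% gives the pieces %* *% *% %* *% %* %* *^% *% %* *% *% %* %* *%, which concatenate to the answer.

%**%*%%**%%*%**^%*%%**%*%%*%**%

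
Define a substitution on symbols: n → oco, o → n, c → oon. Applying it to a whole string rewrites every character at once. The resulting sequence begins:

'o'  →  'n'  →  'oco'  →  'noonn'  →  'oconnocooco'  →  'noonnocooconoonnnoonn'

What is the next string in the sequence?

φ(noonnocooconoonnnoonn) expands symbol-by-symbol to oco n n oco oco n oon n n oon n oco n n oco oco oco n n oco oco; joining the 21 pieces gives the next term.

oconnocooconoonnnoonnoconnocoocooconnocooco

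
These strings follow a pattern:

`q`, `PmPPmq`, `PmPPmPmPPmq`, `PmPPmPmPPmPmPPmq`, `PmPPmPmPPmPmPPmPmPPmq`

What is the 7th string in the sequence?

The strings grow by a fixed prefix PmPPm each time.
From PmPPmPmPPmPmPPmPmPPmq, 2 further steps: PmPPmPmPPmPmPPmPmPPmq → PmPPmPmPPmPmPPmPmPPmPmPPmq → (answer).

PmPPmPmPPmPmPPmPmPPmPmPPmPmPPmq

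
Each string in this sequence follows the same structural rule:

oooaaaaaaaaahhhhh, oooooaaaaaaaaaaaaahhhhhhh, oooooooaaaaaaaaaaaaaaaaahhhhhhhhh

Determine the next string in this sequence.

Term n consists of 2n-1 o's, followed by 4n+1 a's, followed by 2n+1 h's, where the shown terms are n = 2, 3, 4.
Setting n = 5 gives 9, 21, 11 characters in each block.

oooooooooaaaaaaaaaaaaaaaaaaaaahhhhhhhhhhh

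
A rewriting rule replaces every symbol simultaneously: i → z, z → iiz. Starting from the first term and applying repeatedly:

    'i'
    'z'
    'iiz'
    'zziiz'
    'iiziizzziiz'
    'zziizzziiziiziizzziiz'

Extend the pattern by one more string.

Rewriting the 21 symbols of zziizzziiziiziizzziiz one by one yields iiz iiz z z iiz iiz iiz z z iiz z z iiz z z iiz iiz iiz z z iiz; concatenated:

iiziizzziiziiziizzziizzziizzziiziiziizzziiz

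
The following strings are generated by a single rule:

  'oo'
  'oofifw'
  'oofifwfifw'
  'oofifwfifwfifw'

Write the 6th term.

Every step adds fifw to the end: s(k+1) = s(k)·fifw.
From oofifwfifwfifw, 2 further steps: oofifwfifwfifw → oofifwfifwfifwfifw → (answer).

oofifwfifwfifwfifwfifw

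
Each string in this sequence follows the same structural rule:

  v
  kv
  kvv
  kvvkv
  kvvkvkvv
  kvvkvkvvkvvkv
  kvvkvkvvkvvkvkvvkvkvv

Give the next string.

This is a Fibonacci-style word recurrence s(k) = s(k−1)·s(k−2): e.g. kv·v = kvv.
So term 8 is kvvkvkvvkvvkvkvvkvkvv·kvvkvkvvkvvkv.

kvvkvkvvkvvkvkvvkvkvvkvvkvkvvkvvkv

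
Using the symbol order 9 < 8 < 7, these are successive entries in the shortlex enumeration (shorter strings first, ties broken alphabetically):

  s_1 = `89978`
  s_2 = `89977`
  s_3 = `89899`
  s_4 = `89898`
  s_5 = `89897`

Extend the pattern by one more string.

Find the rightmost character of 89897 below 7, bump it to the next letter, and reset everything to its right to 9.

89889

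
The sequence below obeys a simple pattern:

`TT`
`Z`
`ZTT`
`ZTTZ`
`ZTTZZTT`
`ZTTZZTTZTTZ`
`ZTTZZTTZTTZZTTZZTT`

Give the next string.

This is a Fibonacci-style word recurrence s(k) = s(k−1)·s(k−2): e.g. Z·TT = ZTT.
The next term joins ZTTZZTTZTTZZTTZZTT and ZTTZZTTZTTZ.

ZTTZZTTZTTZZTTZZTTZTTZZTTZTTZ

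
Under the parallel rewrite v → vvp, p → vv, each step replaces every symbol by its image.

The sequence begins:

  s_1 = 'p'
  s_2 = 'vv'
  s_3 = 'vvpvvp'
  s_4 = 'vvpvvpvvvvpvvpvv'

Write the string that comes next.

vvpvvpvvvvpvvpvvvvpvvpvvpvvpvvvvpvvpvvvvpvvp

φ(vvpvvpvvvvpvvpvv) expands symbol-by-symbol to vvp vvp vv vvp vvp vv vvp vvp vvp vvp vv vvp vvp vv vvp vvp; joining the 16 pieces gives the next term.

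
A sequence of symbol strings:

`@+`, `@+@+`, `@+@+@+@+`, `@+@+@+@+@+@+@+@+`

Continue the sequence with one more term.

s(k+1) = s(k)·s(k) — each term doubles the last.
Doubling @+@+@+@+@+@+@+@+:

@+@+@+@+@+@+@+@+@+@+@+@+@+@+@+@+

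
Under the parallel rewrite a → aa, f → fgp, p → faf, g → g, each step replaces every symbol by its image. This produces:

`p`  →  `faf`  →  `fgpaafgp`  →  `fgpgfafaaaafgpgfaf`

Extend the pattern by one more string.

φ(fgpgfafaaaafgpgfaf) expands symbol-by-symbol to fgp g faf g fgp aa fgp aa aa aa aa fgp g faf g fgp aa fgp; joining the 18 pieces gives the next term.

fgpgfafgfgpaafgpaaaaaaaafgpgfafgfgpaafgp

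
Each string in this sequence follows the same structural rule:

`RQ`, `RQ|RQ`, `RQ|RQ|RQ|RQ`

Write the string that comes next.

Each string is two copies of the previous one joined by '|'.
One more doubling of RQ|RQ|RQ|RQ gives the answer.

RQ|RQ|RQ|RQ|RQ|RQ|RQ|RQ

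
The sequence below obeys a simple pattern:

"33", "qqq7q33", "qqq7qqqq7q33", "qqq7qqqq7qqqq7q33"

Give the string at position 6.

qqq7qqqq7qqqq7qqqq7qqqq7q33

Every step adds qqq7q at the front: s(k+1) = qqq7q·s(k).
From qqq7qqqq7qqqq7q33, 2 further steps: qqq7qqqq7qqqq7q33 → qqq7qqqq7qqqq7qqqq7q33 → (answer).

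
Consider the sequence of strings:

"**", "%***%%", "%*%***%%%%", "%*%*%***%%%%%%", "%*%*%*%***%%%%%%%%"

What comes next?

s(k+1) = %*·s(k)·%%, so each term gains %* as a prefix and %% as a suffix.
Applying this once more to %*%*%*%***%%%%%%%%:

%*%*%*%*%***%%%%%%%%%%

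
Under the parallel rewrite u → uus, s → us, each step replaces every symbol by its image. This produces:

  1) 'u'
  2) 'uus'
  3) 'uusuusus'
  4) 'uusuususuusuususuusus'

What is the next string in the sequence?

uusuususuusuususuususuusuususuusuususuususuusuususuusus

Applying the rule to each of the 21 symbols of uusuususuusuususuusus gives the pieces uus uus us uus uus us uus us uus uus us uus uus us uus us uus uus us uus us, which concatenate to the answer.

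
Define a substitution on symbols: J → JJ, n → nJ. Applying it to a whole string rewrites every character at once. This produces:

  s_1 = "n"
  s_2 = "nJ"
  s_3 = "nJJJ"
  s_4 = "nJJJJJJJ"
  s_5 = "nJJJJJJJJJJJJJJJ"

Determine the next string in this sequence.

nJJJJJJJJJJJJJJJJJJJJJJJJJJJJJJJ

φ(nJJJJJJJJJJJJJJJ) expands symbol-by-symbol to nJ JJ JJ JJ JJ JJ JJ JJ JJ JJ JJ JJ JJ JJ JJ JJ; joining the 16 pieces gives the next term.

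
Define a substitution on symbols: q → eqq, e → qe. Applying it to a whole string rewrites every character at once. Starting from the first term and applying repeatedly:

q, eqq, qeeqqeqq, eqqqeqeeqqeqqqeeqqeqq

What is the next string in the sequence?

Applying the rule to each of the 21 symbols of eqqqeqeeqqeqqqeeqqeqq gives the pieces qe eqq eqq eqq qe eqq qe qe eqq eqq qe eqq eqq eqq qe qe eqq eqq qe eqq eqq, which concatenate to the answer.

qeeqqeqqeqqqeeqqqeqeeqqeqqqeeqqeqqeqqqeqeeqqeqqqeeqqeqq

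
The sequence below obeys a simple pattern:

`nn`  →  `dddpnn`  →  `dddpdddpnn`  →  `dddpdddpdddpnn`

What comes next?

The strings grow by a fixed prefix dddp each time.
One more step from dddpdddpdddpnn gives the answer.

dddpdddpdddpdddpnn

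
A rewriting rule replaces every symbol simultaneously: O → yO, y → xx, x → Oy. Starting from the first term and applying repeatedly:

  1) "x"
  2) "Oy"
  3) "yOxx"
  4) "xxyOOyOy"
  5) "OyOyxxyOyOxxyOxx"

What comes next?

yOxxyOxxOyOyxxyOxxyOOyOyxxyOOyOy

φ(OyOyxxyOyOxxyOxx) expands symbol-by-symbol to yO xx yO xx Oy Oy xx yO xx yO Oy Oy xx yO Oy Oy; joining the 16 pieces gives the next term.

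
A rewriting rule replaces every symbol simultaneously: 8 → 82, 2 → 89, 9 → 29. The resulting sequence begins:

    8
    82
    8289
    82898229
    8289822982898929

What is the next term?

82898229828989298289822982298929

Replace each of the 16 characters of 8289822982898929 in place — 82 89 82 29 82 89 89 29 82 89 82 29 82 29 89 29 — and concatenate.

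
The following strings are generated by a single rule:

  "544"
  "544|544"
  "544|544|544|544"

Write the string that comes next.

Each string is two copies of the previous one joined by '|'.
So the next term is two copies of 544|544|544|544 with '|' between the halves.

544|544|544|544|544|544|544|544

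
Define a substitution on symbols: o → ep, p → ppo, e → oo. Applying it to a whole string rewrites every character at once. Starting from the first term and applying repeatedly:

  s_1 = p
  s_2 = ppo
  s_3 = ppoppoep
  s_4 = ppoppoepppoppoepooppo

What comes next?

Rewriting the 21 symbols of ppoppoepppoppoepooppo one by one yields ppo ppo ep ppo ppo ep oo ppo ppo ppo ep ppo ppo ep oo ppo ep ep ppo ppo ep; concatenated:

ppoppoepppoppoepooppoppoppoepppoppoepooppoepepppoppoep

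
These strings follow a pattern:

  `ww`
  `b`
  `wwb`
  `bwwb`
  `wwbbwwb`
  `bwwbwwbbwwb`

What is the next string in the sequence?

This is a Fibonacci-style word recurrence s(k) = s(k−2)·s(k−1): e.g. ww·b = wwb.
Continuing: wwbbwwb · bwwbwwbbwwb gives term 7.

wwbbwwbbwwbwwbbwwb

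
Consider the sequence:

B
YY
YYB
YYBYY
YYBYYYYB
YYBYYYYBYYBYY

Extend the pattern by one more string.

YYBYYYYBYYBYYYYBYYYYB

This is a Fibonacci-style word recurrence s(k) = s(k−1)·s(k−2): e.g. YY·B = YYB.
Continuing: YYBYYYYBYYBYY · YYBYYYYB gives term 7.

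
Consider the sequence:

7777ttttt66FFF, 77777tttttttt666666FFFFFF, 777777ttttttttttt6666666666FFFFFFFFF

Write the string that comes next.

Reading off run lengths: 7 runs 4, 5, 6; t runs 5, 8, 11; 6 runs 2, 6, 10; F runs 3, 6, 9 — each is linear in n (n = 1, 2, …).
For the next term, n = 4, so the run lengths are 7, 14, 14, 12.

7777777tttttttttttttt66666666666666FFFFFFFFFFFF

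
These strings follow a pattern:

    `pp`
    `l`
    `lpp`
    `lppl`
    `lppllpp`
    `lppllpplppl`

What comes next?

From term 3 onward, concatenate the last term with the second-to-last: l·pp = lpp, lpp·l = lppl, …
The next term joins lppllpplppl and lppllpp.

lppllpplppllppllpp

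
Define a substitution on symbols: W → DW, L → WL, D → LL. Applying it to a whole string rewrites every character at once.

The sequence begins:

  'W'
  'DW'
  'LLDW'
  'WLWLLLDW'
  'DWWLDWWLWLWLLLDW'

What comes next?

Replace each of the 16 characters of DWWLDWWLWLWLLLDW in place — LL DW DW WL LL DW DW WL DW WL DW WL WL WL LL DW — and concatenate.

LLDWDWWLLLDWDWWLDWWLDWWLWLWLLLDW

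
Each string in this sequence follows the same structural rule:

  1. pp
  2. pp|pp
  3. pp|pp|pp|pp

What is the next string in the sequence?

pp|pp|pp|pp|pp|pp|pp|pp

Each string is two copies of the previous one joined by '|'.
One more doubling of pp|pp|pp|pp gives the answer.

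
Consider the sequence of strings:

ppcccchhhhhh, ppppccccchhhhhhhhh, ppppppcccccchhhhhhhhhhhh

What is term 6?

Each string has the form p^{2n} c^{n+3} h^{3n+3} (n = 1, 2, …).
Setting n = 6 gives 12, 9, 21 characters in each block.

ppppppppppppccccccccchhhhhhhhhhhhhhhhhhhhh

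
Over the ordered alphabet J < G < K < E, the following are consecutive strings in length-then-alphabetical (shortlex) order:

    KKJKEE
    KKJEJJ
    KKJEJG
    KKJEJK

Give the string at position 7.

KKJEGG

Stepping forward 3 times from KKJEJK: KKJEJK → KKJEJE → KKJEGJ, then the target.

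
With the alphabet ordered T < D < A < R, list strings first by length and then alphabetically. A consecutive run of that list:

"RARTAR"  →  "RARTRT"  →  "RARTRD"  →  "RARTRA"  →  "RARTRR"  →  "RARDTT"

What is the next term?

RARDTD

Treat RARDTT as a base-4 numeral over the given alphabet and add one, carrying through any trailing R's.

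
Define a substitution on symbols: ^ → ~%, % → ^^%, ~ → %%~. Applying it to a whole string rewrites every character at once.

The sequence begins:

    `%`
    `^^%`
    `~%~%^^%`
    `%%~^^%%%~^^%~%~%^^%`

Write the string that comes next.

φ(%%~^^%%%~^^%~%~%^^%) expands symbol-by-symbol to ^^% ^^% %%~ ~% ~% ^^% ^^% ^^% %%~ ~% ~% ^^% %%~ ^^% %%~ ^^% ~% ~% ^^%; joining the 19 pieces gives the next term.

^^%^^%%%~~%~%^^%^^%^^%%%~~%~%^^%%%~^^%%%~^^%~%~%^^%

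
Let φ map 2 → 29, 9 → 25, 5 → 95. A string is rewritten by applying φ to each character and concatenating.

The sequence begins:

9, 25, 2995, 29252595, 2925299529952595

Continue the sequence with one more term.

Rewriting the 16 symbols of 2925299529952595 one by one yields 29 25 29 95 29 25 25 95 29 25 25 95 29 95 25 95; concatenated:

29252995292525952925259529952595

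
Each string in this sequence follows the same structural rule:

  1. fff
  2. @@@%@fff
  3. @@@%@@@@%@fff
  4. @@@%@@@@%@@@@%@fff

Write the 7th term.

@@@%@@@@%@@@@%@@@@%@@@@%@@@@%@fff

Every step adds @@@%@ at the front: s(k+1) = @@@%@·s(k).
From @@@%@@@@%@@@@%@fff, 3 further steps: @@@%@@@@%@@@@%@fff → @@@%@@@@%@@@@%@@@@%@fff → @@@%@@@@%@@@@%@@@@%@@@@%@fff → (answer).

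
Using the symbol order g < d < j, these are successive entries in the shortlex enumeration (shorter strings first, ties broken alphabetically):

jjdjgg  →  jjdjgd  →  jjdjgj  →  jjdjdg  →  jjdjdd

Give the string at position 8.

jjdjjd

Advancing 3 positions from jjdjdd through jjdjdd → jjdjdj → jjdjjg reaches term 8.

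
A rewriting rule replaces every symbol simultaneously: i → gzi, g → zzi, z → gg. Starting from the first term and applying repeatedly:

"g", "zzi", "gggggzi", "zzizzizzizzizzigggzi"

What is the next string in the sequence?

φ(zzizzizzizzizzigggzi) expands symbol-by-symbol to gg gg gzi gg gg gzi gg gg gzi gg gg gzi gg gg gzi zzi zzi zzi gg gzi; joining the 20 pieces gives the next term.

gggggzigggggzigggggzigggggzigggggzizzizzizzigggzi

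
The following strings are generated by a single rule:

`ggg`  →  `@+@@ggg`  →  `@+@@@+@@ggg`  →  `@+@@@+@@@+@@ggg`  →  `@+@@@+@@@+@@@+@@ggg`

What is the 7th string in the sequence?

@+@@@+@@@+@@@+@@@+@@@+@@ggg

Every step adds @+@@ at the front: s(k+1) = @+@@·s(k).
From @+@@@+@@@+@@@+@@ggg, 2 further steps: @+@@@+@@@+@@@+@@ggg → @+@@@+@@@+@@@+@@@+@@ggg → (answer).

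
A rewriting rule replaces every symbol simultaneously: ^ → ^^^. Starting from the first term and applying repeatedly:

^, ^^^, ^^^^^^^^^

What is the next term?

^^^^^^^^^^^^^^^^^^^^^^^^^^^

Apply φ to ^^^^^^^^^ symbol by symbol: ^→^^^, ^→^^^, ^→^^^, ^→^^^, ^→^^^, ^→^^^, ^→^^^, ^→^^^, ^→^^^; joined: ^^^ ^^^ ^^^ ^^^ ^^^ ^^^ ^^^ ^^^ ^^^.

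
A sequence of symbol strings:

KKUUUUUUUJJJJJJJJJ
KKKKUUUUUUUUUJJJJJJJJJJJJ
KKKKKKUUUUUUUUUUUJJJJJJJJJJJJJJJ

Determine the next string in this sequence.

KKKKKKKKUUUUUUUUUUUUUJJJJJJJJJJJJJJJJJJ

Each string has the form K^{2n-2} U^{2n+3} J^{3n+3}, where the shown terms are n = 2, 3, 4.
Setting n = 5 gives 8, 13, 18 characters in each block.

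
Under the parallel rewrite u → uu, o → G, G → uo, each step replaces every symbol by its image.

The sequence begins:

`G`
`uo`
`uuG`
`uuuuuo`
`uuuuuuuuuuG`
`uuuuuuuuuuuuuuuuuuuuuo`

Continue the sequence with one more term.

Applying the rule to each of the 22 symbols of uuuuuuuuuuuuuuuuuuuuuo gives the pieces uu uu uu uu uu uu uu uu uu uu uu uu uu uu uu uu uu uu uu uu uu G, which concatenate to the answer.

uuuuuuuuuuuuuuuuuuuuuuuuuuuuuuuuuuuuuuuuuuG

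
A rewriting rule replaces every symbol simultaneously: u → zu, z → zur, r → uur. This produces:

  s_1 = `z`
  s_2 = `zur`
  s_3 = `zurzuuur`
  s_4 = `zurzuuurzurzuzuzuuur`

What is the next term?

zurzuuurzurzuzuzuuurzurzuuurzurzuzurzuzurzuzuzuuur

Applying the rule to each of the 20 symbols of zurzuuurzurzuzuzuuur gives the pieces zur zu uur zur zu zu zu uur zur zu uur zur zu zur zu zur zu zu zu uur, which concatenate to the answer.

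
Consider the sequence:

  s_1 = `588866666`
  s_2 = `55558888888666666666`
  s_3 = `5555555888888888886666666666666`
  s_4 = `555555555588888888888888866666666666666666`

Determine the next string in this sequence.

55555555555558888888888888888888666666666666666666666

The n-th term is 3n-2 5's then 4n-1 8's then 4n+1 6's (n = 1, 2, …).
Setting n = 5 gives 13, 19, 21 characters in each block.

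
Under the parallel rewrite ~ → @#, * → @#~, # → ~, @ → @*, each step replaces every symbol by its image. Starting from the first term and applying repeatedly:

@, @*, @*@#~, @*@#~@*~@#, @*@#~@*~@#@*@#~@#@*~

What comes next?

@*@#~@*~@#@*@#~@#@*~@*@#~@*~@#@*~@*@#~@#

φ(@*@#~@*~@#@*@#~@#@*~) expands symbol-by-symbol to @* @#~ @* ~ @# @* @#~ @# @* ~ @* @#~ @* ~ @# @* ~ @* @#~ @#; joining the 20 pieces gives the next term.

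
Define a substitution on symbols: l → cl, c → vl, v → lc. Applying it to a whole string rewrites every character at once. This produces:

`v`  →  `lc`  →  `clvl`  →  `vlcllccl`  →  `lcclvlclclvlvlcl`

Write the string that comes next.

clvlvlcllcclvlclvlcllccllcclvlcl

Applying the rule to each of the 16 symbols of lcclvlclclvlvlcl gives the pieces cl vl vl cl lc cl vl cl vl cl lc cl lc cl vl cl, which concatenate to the answer.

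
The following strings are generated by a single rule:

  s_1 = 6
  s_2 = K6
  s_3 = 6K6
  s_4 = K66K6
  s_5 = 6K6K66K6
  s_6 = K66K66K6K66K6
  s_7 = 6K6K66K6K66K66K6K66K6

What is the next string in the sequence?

Each term (from the third on) is the two preceding terms concatenated in order: term 3 = 6·K6 = 6K6.
So term 8 is K66K66K6K66K6·6K6K66K6K66K66K6K66K6.

K66K66K6K66K66K6K66K6K66K66K6K66K6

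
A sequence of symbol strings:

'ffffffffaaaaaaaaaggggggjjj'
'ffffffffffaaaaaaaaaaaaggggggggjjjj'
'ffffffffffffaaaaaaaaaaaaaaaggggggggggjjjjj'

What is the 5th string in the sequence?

ffffffffffffffffaaaaaaaaaaaaaaaaaaaaaggggggggggggggjjjjjjj

Term n consists of 2n+2 f's, followed by 3n a's, followed by 2n g's, followed by n j's, where the shown terms are n = 3, 4, 5.
Setting n = 7 gives 16, 21, 14, 7 characters in each block.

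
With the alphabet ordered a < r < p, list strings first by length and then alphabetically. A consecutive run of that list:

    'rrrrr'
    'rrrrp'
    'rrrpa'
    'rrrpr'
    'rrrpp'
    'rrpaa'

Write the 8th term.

Continuing the enumeration 2 steps past rrpaa: rrpaa → rrpar → (answer).

rrpap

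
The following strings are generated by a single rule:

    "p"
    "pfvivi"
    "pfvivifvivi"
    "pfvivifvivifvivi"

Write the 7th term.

pfvivifvivifvivifvivifvivifvivi

The strings grow by a fixed suffix fvivi each time.
From pfvivifvivifvivi, 3 further steps: pfvivifvivifvivi → pfvivifvivifvivifvivi → pfvivifvivifvivifvivifvivi → (answer).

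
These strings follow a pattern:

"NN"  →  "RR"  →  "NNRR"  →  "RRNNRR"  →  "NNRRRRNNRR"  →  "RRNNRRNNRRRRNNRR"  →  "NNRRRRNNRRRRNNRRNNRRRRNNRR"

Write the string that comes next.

RRNNRRNNRRRRNNRRNNRRRRNNRRRRNNRRNNRRRRNNRR

This is a Fibonacci-style word recurrence s(k) = s(k−2)·s(k−1): e.g. NN·RR = NNRR.
The next term joins RRNNRRNNRRRRNNRR and NNRRRRNNRRRRNNRRNNRRRRNNRR.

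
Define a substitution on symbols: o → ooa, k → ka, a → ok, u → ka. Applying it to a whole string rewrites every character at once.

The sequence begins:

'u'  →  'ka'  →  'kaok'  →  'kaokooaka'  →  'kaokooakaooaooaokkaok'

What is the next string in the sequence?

kaokooakaooaooaokkaokooaooaokooaooaokooakakaokooaka

φ(kaokooakaooaooaokkaok) expands symbol-by-symbol to ka ok ooa ka ooa ooa ok ka ok ooa ooa ok ooa ooa ok ooa ka ka ok ooa ka; joining the 21 pieces gives the next term.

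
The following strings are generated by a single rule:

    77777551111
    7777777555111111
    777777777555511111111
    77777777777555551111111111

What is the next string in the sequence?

Reading off run lengths: 7 runs 5, 7, 9, 11; 5 runs 2, 3, 4, 5; 1 runs 4, 6, 8, 10 — each is linear in n, where the shown terms are n = 2, 3, 4, 5.
At n = 6 the blocks have lengths 13, 6, 12.

7777777777777555555111111111111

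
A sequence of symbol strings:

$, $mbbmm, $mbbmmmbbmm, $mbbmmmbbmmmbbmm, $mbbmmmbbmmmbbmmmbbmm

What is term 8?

The strings grow by a fixed suffix mbbmm each time.
From $mbbmmmbbmmmbbmmmbbmm, 3 further steps: $mbbmmmbbmmmbbmmmbbmm → $mbbmmmbbmmmbbmmmbbmmmbbmm → $mbbmmmbbmmmbbmmmbbmmmbbmmmbbmm → (answer).

$mbbmmmbbmmmbbmmmbbmmmbbmmmbbmmmbbmm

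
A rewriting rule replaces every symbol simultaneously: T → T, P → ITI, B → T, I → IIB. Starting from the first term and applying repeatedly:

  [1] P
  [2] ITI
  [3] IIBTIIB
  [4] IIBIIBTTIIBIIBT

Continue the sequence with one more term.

Rewriting the 15 symbols of IIBIIBTTIIBIIBT one by one yields IIB IIB T IIB IIB T T T IIB IIB T IIB IIB T T; concatenated:

IIBIIBTIIBIIBTTTIIBIIBTIIBIIBTT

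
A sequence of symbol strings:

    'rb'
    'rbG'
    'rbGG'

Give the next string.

Every step adds G to the end: s(k+1) = s(k)·G.
Applying this once more to rbGG:

rbGGG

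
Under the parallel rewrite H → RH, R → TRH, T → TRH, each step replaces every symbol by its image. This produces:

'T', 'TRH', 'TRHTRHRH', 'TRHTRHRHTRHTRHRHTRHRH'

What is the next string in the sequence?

Replace each of the 21 characters of TRHTRHRHTRHTRHRHTRHRH in place — TRH TRH RH TRH TRH RH TRH RH TRH TRH RH TRH TRH RH TRH RH TRH TRH RH TRH RH — and concatenate.

TRHTRHRHTRHTRHRHTRHRHTRHTRHRHTRHTRHRHTRHRHTRHTRHRHTRHRH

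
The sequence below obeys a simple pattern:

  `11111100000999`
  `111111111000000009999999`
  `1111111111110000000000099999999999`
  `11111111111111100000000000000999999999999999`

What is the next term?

111111111111111111000000000000000009999999999999999999

Reading off run lengths: 1 runs 6, 9, 12, 15; 0 runs 5, 8, 11, 14; 9 runs 3, 7, 11, 15 — each is linear in n (n = 1, 2, …).
At n = 5 the blocks have lengths 18, 17, 19.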